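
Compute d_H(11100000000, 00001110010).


XOR: 11101110010
Count of 1s: 7

7


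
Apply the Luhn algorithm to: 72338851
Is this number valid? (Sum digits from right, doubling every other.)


Luhn sum = 33
33 mod 10 = 3

Invalid (Luhn sum mod 10 = 3)


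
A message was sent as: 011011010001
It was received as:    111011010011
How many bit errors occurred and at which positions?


XOR: 100000000010

2 error(s) at position(s): 0, 10


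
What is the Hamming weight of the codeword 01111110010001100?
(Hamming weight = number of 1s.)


Counting 1s in 01111110010001100

9


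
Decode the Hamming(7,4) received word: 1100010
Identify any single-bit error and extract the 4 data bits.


Syndrome = 5: error at position 5

Data: 0110 (corrected bit 5)


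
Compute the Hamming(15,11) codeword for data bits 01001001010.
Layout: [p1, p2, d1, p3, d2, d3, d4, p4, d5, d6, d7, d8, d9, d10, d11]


Parity bits: p1=0, p2=1, p3=1, p4=1

010110011001010


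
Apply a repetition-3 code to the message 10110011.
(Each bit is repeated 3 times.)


Each bit -> 3 copies

111000111111000000111111


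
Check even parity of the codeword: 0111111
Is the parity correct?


Number of 1s: 6

Yes, parity is correct (6 ones)


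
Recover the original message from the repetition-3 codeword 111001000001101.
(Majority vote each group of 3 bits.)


Groups: 111, 001, 000, 001, 101
Majority votes: 10001

10001


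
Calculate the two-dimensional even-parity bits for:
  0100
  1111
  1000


Row parities: 101
Column parities: 0011

Row P: 101, Col P: 0011, Corner: 0


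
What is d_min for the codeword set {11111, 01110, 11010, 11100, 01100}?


Comparing all pairs, minimum distance: 1
Can detect 0 errors, correct 0 errors

1


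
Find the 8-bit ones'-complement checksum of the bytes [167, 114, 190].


Sum = 471 mod 256 = 215
Complement = 40

40


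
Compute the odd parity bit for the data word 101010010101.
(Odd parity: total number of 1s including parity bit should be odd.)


Number of 1s in data: 6
Parity bit: 1

1


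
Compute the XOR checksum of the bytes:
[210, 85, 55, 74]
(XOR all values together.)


XOR chain: 210 ^ 85 ^ 55 ^ 74 = 250

250


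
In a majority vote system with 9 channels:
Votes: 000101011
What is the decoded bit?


Ones: 4 out of 9
Threshold: 5

0 (4/9 voted 1)


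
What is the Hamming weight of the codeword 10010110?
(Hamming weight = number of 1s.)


Counting 1s in 10010110

4


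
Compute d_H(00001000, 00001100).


XOR: 00000100
Count of 1s: 1

1


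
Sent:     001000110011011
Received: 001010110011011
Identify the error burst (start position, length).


XOR: 000010000000000

Burst at position 4, length 1


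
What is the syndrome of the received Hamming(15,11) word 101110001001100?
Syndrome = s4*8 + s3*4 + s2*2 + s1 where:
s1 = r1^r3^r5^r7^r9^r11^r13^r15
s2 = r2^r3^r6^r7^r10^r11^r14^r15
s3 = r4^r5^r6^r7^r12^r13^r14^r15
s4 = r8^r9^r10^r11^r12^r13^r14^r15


s1=1, s2=1, s3=0, s4=1

Syndrome = 11 (error at position 11)


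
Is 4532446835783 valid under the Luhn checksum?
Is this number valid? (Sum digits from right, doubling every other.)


Luhn sum = 58
58 mod 10 = 8

Invalid (Luhn sum mod 10 = 8)


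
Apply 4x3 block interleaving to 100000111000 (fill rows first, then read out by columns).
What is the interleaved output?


Matrix:
  100
  000
  111
  000
Read columns: 101000100010

101000100010


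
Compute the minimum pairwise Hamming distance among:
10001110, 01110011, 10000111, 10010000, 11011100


Comparing all pairs, minimum distance: 2
Can detect 1 errors, correct 0 errors

2


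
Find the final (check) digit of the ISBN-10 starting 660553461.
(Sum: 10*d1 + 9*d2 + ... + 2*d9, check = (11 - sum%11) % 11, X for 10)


Weighted sum: 230
230 mod 11 = 10

Check digit: 1


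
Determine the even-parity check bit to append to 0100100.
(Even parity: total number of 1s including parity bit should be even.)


Number of 1s in data: 2
Parity bit: 0

0


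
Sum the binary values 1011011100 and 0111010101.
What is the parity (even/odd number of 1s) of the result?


1011011100 = 732
0111010101 = 469
Sum = 1201 = 10010110001
1s count = 5

odd parity (5 ones in 10010110001)


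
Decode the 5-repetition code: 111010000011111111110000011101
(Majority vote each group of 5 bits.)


Groups: 11101, 00000, 11111, 11111, 00000, 11101
Majority votes: 101101

101101


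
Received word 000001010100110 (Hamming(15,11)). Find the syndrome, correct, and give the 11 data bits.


Syndrome = 7: error at position 7

Data: 00110100110 (corrected bit 7)


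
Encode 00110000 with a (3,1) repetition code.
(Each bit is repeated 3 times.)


Each bit -> 3 copies

000000111111000000000000


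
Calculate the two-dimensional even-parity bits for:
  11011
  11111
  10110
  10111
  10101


Row parities: 01101
Column parities: 10000

Row P: 01101, Col P: 10000, Corner: 1


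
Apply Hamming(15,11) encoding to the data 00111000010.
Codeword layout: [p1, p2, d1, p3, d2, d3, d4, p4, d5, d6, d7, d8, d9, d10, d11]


Parity bits: p1=0, p2=1, p3=1, p4=0

010101101000010


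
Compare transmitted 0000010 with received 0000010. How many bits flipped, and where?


XOR: 0000000

0 errors (received matches sent)


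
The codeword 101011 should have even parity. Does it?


Number of 1s: 4

Yes, parity is correct (4 ones)


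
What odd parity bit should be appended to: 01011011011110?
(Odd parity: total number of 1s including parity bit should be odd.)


Number of 1s in data: 9
Parity bit: 0

0


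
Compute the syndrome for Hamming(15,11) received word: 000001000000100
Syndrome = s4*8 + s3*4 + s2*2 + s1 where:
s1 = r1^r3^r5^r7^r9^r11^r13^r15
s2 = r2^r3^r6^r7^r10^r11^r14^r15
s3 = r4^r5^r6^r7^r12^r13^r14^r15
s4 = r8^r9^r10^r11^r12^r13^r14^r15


s1=1, s2=1, s3=0, s4=1

Syndrome = 11 (error at position 11)


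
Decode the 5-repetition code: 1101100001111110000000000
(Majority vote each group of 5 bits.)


Groups: 11011, 00001, 11111, 00000, 00000
Majority votes: 10100

10100


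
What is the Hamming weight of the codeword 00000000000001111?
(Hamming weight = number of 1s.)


Counting 1s in 00000000000001111

4


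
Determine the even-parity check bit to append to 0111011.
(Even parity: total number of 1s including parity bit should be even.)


Number of 1s in data: 5
Parity bit: 1

1


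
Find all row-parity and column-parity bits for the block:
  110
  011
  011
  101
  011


Row parities: 00000
Column parities: 000

Row P: 00000, Col P: 000, Corner: 0


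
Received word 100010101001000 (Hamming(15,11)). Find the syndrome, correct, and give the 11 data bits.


Syndrome = 6: error at position 6

Data: 01111001000 (corrected bit 6)


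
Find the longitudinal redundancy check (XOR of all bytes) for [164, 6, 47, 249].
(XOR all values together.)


XOR chain: 164 ^ 6 ^ 47 ^ 249 = 116

116


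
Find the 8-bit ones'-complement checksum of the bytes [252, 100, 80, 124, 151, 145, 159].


Sum = 1011 mod 256 = 243
Complement = 12

12


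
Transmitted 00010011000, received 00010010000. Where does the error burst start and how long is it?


XOR: 00000001000

Burst at position 7, length 1


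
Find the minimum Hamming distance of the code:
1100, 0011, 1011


Comparing all pairs, minimum distance: 1
Can detect 0 errors, correct 0 errors

1


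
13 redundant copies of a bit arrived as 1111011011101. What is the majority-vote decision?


Ones: 10 out of 13
Threshold: 7

1 (10/13 voted 1)


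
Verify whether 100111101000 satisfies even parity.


Number of 1s: 6

Yes, parity is correct (6 ones)


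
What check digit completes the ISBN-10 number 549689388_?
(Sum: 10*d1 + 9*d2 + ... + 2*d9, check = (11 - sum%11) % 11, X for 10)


Weighted sum: 345
345 mod 11 = 4

Check digit: 7


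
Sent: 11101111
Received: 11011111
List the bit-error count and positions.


XOR: 00110000

2 error(s) at position(s): 2, 3


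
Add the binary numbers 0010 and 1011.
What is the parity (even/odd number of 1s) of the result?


0010 = 2
1011 = 11
Sum = 13 = 1101
1s count = 3

odd parity (3 ones in 1101)


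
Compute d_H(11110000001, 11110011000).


XOR: 00000011001
Count of 1s: 3

3


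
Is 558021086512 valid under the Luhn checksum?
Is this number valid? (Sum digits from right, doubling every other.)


Luhn sum = 38
38 mod 10 = 8

Invalid (Luhn sum mod 10 = 8)


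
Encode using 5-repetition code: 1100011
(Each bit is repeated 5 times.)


Each bit -> 5 copies

11111111110000000000000001111111111


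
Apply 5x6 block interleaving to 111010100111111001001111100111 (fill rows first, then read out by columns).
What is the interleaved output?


Matrix:
  111010
  100111
  111001
  001111
  100111
Read columns: 111011010010110010111101101111

111011010010110010111101101111


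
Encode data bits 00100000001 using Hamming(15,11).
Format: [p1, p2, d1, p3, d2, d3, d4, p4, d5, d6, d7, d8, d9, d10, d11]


Parity bits: p1=1, p2=0, p3=0, p4=1

100001010000001


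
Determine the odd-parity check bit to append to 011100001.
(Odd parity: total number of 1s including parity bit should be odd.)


Number of 1s in data: 4
Parity bit: 1

1


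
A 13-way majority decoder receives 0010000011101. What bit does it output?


Ones: 5 out of 13
Threshold: 7

0 (5/13 voted 1)


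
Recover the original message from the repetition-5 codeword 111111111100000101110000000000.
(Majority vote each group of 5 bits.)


Groups: 11111, 11111, 00000, 10111, 00000, 00000
Majority votes: 110100

110100


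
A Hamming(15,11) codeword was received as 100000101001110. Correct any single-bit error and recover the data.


Syndrome = 0: no error detected

Data: 00011001110 (no errors)


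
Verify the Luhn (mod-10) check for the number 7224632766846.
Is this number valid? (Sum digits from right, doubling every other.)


Luhn sum = 71
71 mod 10 = 1

Invalid (Luhn sum mod 10 = 1)


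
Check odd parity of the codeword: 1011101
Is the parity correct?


Number of 1s: 5

Yes, parity is correct (5 ones)


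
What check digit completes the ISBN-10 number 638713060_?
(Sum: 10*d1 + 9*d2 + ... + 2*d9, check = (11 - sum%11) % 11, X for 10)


Weighted sum: 239
239 mod 11 = 8

Check digit: 3


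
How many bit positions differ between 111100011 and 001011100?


XOR: 110111111
Count of 1s: 8

8


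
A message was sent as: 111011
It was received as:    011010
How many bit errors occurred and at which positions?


XOR: 100001

2 error(s) at position(s): 0, 5


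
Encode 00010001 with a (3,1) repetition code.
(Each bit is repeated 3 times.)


Each bit -> 3 copies

000000000111000000000111


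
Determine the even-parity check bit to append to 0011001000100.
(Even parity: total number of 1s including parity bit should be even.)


Number of 1s in data: 4
Parity bit: 0

0


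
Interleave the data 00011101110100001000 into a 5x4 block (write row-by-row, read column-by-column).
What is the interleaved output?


Matrix:
  0001
  1101
  1101
  0000
  1000
Read columns: 01101011000000011100

01101011000000011100


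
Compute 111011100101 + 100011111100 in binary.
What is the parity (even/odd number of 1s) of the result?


111011100101 = 3813
100011111100 = 2300
Sum = 6113 = 1011111100001
1s count = 8

even parity (8 ones in 1011111100001)


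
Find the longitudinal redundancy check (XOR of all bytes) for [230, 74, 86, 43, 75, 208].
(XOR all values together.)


XOR chain: 230 ^ 74 ^ 86 ^ 43 ^ 75 ^ 208 = 74

74


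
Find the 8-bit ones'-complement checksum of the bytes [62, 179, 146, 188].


Sum = 575 mod 256 = 63
Complement = 192

192


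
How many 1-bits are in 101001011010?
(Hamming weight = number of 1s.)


Counting 1s in 101001011010

6


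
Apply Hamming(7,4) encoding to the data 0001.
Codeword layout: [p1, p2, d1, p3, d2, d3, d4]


Parity bits: p1=1, p2=1, p3=1

1101001


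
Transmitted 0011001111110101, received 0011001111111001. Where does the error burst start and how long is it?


XOR: 0000000000001100

Burst at position 12, length 2


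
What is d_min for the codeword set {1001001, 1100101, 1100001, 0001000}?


Comparing all pairs, minimum distance: 1
Can detect 0 errors, correct 0 errors

1


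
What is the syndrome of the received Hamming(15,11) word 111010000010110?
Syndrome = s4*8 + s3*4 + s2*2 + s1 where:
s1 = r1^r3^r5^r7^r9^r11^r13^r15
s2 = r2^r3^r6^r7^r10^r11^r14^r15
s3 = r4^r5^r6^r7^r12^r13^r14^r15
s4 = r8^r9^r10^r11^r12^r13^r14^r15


s1=1, s2=0, s3=1, s4=1

Syndrome = 13 (error at position 13)


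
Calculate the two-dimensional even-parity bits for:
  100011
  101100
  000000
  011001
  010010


Row parities: 11010
Column parities: 000100

Row P: 11010, Col P: 000100, Corner: 1


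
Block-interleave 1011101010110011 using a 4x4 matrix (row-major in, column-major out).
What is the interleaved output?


Matrix:
  1011
  1010
  1011
  0011
Read columns: 1110000011111011

1110000011111011


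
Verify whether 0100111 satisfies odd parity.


Number of 1s: 4

No, parity error (4 ones)


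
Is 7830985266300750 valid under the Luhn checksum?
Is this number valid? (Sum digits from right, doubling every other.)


Luhn sum = 62
62 mod 10 = 2

Invalid (Luhn sum mod 10 = 2)


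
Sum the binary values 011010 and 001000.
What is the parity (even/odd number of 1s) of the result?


011010 = 26
001000 = 8
Sum = 34 = 100010
1s count = 2

even parity (2 ones in 100010)


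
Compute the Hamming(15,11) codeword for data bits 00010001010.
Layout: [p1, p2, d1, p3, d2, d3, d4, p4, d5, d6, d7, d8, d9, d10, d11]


Parity bits: p1=1, p2=0, p3=1, p4=0

100100100001010


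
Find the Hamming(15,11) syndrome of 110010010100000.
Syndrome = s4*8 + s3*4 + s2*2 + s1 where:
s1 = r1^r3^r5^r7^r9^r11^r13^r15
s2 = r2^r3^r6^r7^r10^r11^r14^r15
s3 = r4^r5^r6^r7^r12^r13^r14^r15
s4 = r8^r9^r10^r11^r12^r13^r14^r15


s1=0, s2=0, s3=1, s4=0

Syndrome = 4 (error at position 4)


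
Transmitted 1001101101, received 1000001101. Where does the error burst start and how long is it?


XOR: 0001100000

Burst at position 3, length 2


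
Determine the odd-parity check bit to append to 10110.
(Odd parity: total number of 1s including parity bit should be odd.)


Number of 1s in data: 3
Parity bit: 0

0


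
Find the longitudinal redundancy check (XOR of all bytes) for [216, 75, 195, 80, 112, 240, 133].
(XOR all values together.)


XOR chain: 216 ^ 75 ^ 195 ^ 80 ^ 112 ^ 240 ^ 133 = 5

5


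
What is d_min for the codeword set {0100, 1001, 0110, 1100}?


Comparing all pairs, minimum distance: 1
Can detect 0 errors, correct 0 errors

1


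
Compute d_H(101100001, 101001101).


XOR: 000101100
Count of 1s: 3

3


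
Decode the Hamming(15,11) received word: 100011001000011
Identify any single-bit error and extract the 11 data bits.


Syndrome = 10: error at position 10

Data: 01101100011 (corrected bit 10)


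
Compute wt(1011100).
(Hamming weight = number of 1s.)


Counting 1s in 1011100

4


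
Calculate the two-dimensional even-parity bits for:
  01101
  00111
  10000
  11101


Row parities: 1110
Column parities: 00111

Row P: 1110, Col P: 00111, Corner: 1


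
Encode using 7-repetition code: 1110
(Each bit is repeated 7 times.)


Each bit -> 7 copies

1111111111111111111110000000


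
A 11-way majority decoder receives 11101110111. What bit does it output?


Ones: 9 out of 11
Threshold: 6

1 (9/11 voted 1)


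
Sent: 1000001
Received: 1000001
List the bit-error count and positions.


XOR: 0000000

0 errors (received matches sent)


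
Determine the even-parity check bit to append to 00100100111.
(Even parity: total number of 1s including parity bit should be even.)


Number of 1s in data: 5
Parity bit: 1

1


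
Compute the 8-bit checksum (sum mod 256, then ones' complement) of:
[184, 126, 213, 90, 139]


Sum = 752 mod 256 = 240
Complement = 15

15


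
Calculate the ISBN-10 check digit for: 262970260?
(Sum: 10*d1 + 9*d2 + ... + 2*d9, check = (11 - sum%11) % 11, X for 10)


Weighted sum: 221
221 mod 11 = 1

Check digit: X


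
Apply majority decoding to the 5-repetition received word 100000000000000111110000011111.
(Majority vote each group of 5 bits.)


Groups: 10000, 00000, 00000, 11111, 00000, 11111
Majority votes: 000101

000101


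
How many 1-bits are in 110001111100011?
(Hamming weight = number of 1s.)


Counting 1s in 110001111100011

9


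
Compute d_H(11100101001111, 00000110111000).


XOR: 11100011110111
Count of 1s: 10

10


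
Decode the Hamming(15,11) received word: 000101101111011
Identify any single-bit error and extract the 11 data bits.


Syndrome = 0: no error detected

Data: 00111111011 (no errors)


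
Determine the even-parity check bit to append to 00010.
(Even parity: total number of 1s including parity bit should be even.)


Number of 1s in data: 1
Parity bit: 1

1


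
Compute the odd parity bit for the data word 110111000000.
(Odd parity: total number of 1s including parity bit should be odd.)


Number of 1s in data: 5
Parity bit: 0

0


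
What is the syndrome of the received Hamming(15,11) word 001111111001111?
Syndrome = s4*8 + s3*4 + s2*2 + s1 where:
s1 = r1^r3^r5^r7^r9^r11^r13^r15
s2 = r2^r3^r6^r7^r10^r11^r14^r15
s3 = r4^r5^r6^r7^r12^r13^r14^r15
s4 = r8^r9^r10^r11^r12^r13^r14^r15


s1=0, s2=1, s3=0, s4=0

Syndrome = 2 (error at position 2)


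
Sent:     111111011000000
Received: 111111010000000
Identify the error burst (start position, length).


XOR: 000000001000000

Burst at position 8, length 1


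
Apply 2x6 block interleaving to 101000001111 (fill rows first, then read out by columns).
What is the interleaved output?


Matrix:
  101000
  001111
Read columns: 100011010101

100011010101


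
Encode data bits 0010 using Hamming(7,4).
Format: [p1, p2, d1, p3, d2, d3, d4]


Parity bits: p1=0, p2=1, p3=1

0101010


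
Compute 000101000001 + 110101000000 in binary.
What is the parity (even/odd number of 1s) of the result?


000101000001 = 321
110101000000 = 3392
Sum = 3713 = 111010000001
1s count = 5

odd parity (5 ones in 111010000001)


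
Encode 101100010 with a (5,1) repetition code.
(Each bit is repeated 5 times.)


Each bit -> 5 copies

111110000011111111110000000000000001111100000


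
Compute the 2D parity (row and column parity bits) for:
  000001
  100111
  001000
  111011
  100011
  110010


Row parities: 101111
Column parities: 000100

Row P: 101111, Col P: 000100, Corner: 1


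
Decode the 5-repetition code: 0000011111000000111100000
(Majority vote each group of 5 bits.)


Groups: 00000, 11111, 00000, 01111, 00000
Majority votes: 01010

01010


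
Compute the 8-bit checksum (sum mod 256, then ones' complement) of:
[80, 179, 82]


Sum = 341 mod 256 = 85
Complement = 170

170


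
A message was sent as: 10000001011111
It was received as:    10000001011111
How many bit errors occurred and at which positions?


XOR: 00000000000000

0 errors (received matches sent)


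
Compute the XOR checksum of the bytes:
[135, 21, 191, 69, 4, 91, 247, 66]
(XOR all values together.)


XOR chain: 135 ^ 21 ^ 191 ^ 69 ^ 4 ^ 91 ^ 247 ^ 66 = 130

130


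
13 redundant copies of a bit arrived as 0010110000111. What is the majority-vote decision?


Ones: 6 out of 13
Threshold: 7

0 (6/13 voted 1)


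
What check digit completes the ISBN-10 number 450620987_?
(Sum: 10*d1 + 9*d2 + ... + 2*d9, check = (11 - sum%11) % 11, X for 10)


Weighted sum: 213
213 mod 11 = 4

Check digit: 7


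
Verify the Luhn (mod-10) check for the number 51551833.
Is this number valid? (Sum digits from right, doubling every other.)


Luhn sum = 27
27 mod 10 = 7

Invalid (Luhn sum mod 10 = 7)


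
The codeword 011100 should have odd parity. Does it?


Number of 1s: 3

Yes, parity is correct (3 ones)


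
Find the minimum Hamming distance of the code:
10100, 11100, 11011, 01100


Comparing all pairs, minimum distance: 1
Can detect 0 errors, correct 0 errors

1


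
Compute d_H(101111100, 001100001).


XOR: 100011101
Count of 1s: 5

5


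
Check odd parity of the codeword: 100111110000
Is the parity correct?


Number of 1s: 6

No, parity error (6 ones)


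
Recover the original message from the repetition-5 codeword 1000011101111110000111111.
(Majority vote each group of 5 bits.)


Groups: 10000, 11101, 11111, 00001, 11111
Majority votes: 01101

01101


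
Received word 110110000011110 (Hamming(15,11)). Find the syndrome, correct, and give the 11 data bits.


Syndrome = 6: error at position 6

Data: 01100011110 (corrected bit 6)


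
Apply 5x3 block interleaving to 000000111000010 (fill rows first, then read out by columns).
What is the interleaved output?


Matrix:
  000
  000
  111
  000
  010
Read columns: 001000010100100

001000010100100


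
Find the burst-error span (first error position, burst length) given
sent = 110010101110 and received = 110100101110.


XOR: 000110000000

Burst at position 3, length 2


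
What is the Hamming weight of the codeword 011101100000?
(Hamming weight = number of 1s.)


Counting 1s in 011101100000

5


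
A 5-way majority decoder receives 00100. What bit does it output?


Ones: 1 out of 5
Threshold: 3

0 (1/5 voted 1)


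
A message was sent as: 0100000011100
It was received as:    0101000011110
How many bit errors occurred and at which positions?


XOR: 0001000000010

2 error(s) at position(s): 3, 11


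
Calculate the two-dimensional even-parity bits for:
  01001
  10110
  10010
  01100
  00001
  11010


Row parities: 010011
Column parities: 11010

Row P: 010011, Col P: 11010, Corner: 1


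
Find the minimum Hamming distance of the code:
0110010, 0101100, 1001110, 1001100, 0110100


Comparing all pairs, minimum distance: 1
Can detect 0 errors, correct 0 errors

1


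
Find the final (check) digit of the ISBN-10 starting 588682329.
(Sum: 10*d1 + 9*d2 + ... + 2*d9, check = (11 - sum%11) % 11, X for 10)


Weighted sum: 322
322 mod 11 = 3

Check digit: 8


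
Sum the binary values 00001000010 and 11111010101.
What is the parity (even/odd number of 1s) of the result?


00001000010 = 66
11111010101 = 2005
Sum = 2071 = 100000010111
1s count = 5

odd parity (5 ones in 100000010111)


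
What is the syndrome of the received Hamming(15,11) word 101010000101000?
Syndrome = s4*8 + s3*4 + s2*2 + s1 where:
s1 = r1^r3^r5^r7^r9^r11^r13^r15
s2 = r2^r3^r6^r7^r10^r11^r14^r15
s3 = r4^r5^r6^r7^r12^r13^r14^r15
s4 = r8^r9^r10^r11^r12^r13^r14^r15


s1=1, s2=0, s3=0, s4=0

Syndrome = 1 (error at position 1)


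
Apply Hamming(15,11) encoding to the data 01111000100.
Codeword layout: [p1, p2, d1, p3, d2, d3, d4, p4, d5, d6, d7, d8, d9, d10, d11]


Parity bits: p1=0, p2=0, p3=0, p4=0

000011101000100


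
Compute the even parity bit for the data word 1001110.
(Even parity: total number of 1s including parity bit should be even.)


Number of 1s in data: 4
Parity bit: 0

0


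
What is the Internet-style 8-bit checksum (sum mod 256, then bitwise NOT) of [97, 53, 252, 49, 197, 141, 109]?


Sum = 898 mod 256 = 130
Complement = 125

125


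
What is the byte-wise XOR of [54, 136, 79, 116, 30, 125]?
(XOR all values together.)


XOR chain: 54 ^ 136 ^ 79 ^ 116 ^ 30 ^ 125 = 230

230


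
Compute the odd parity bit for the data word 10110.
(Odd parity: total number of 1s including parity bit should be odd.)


Number of 1s in data: 3
Parity bit: 0

0


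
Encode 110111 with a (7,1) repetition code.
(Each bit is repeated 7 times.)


Each bit -> 7 copies

111111111111110000000111111111111111111111


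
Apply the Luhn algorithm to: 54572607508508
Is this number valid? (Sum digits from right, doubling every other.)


Luhn sum = 51
51 mod 10 = 1

Invalid (Luhn sum mod 10 = 1)


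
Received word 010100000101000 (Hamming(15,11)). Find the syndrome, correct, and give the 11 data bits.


Syndrome = 0: no error detected

Data: 00000101000 (no errors)


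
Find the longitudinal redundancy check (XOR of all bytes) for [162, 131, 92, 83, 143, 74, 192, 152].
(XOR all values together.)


XOR chain: 162 ^ 131 ^ 92 ^ 83 ^ 143 ^ 74 ^ 192 ^ 152 = 179

179


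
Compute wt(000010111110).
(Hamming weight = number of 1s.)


Counting 1s in 000010111110

6


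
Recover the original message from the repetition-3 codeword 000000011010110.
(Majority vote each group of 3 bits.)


Groups: 000, 000, 011, 010, 110
Majority votes: 00101

00101


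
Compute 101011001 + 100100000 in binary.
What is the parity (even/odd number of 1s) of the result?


101011001 = 345
100100000 = 288
Sum = 633 = 1001111001
1s count = 6

even parity (6 ones in 1001111001)


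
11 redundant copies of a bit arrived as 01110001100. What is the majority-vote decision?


Ones: 5 out of 11
Threshold: 6

0 (5/11 voted 1)


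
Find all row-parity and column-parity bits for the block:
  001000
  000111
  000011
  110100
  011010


Row parities: 11011
Column parities: 100010

Row P: 11011, Col P: 100010, Corner: 0


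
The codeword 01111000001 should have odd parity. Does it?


Number of 1s: 5

Yes, parity is correct (5 ones)


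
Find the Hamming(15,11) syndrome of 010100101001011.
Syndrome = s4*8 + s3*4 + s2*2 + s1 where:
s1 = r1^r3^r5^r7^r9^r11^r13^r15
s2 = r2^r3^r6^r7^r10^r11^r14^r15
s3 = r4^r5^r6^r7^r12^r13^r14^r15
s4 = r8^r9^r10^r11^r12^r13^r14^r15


s1=1, s2=0, s3=1, s4=0

Syndrome = 5 (error at position 5)


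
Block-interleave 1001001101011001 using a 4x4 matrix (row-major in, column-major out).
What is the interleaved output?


Matrix:
  1001
  0011
  0101
  1001
Read columns: 1001001001001111

1001001001001111


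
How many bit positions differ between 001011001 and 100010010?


XOR: 101001011
Count of 1s: 5

5


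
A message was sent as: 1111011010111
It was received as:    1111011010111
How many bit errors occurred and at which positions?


XOR: 0000000000000

0 errors (received matches sent)


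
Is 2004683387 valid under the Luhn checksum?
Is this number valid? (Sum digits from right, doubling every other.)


Luhn sum = 42
42 mod 10 = 2

Invalid (Luhn sum mod 10 = 2)


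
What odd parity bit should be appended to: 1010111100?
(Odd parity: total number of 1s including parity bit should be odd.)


Number of 1s in data: 6
Parity bit: 1

1


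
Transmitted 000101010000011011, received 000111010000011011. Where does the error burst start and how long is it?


XOR: 000010000000000000

Burst at position 4, length 1


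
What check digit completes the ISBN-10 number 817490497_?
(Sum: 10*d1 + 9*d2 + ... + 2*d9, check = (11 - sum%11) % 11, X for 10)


Weighted sum: 284
284 mod 11 = 9

Check digit: 2


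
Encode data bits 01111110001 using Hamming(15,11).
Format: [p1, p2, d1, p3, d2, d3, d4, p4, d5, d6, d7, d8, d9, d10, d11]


Parity bits: p1=1, p2=1, p3=0, p4=0

110011101110001


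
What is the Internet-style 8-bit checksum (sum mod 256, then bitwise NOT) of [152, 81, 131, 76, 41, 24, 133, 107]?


Sum = 745 mod 256 = 233
Complement = 22

22


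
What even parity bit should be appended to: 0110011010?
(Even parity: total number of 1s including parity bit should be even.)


Number of 1s in data: 5
Parity bit: 1

1


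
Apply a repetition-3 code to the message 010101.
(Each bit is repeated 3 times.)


Each bit -> 3 copies

000111000111000111


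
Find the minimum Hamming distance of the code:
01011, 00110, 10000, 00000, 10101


Comparing all pairs, minimum distance: 1
Can detect 0 errors, correct 0 errors

1


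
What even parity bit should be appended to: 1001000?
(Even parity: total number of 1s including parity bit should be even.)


Number of 1s in data: 2
Parity bit: 0

0


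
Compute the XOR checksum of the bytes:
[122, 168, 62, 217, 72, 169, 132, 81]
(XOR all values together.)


XOR chain: 122 ^ 168 ^ 62 ^ 217 ^ 72 ^ 169 ^ 132 ^ 81 = 1

1


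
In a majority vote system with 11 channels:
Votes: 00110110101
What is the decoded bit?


Ones: 6 out of 11
Threshold: 6

1 (6/11 voted 1)


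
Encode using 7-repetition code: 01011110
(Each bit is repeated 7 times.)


Each bit -> 7 copies

00000001111111000000011111111111111111111111111110000000


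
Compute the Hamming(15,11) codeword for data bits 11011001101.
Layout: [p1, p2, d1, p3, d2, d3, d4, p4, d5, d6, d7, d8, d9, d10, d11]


Parity bits: p1=0, p2=1, p3=1, p4=0

011110101001101


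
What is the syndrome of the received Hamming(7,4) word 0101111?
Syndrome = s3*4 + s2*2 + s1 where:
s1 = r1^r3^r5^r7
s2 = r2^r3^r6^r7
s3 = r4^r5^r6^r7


s1=0, s2=1, s3=0

Syndrome = 2 (error at position 2)


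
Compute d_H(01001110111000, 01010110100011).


XOR: 00011000011011
Count of 1s: 6

6


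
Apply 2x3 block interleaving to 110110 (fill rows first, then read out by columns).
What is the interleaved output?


Matrix:
  110
  110
Read columns: 111100

111100


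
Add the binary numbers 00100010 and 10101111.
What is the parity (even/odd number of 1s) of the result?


00100010 = 34
10101111 = 175
Sum = 209 = 11010001
1s count = 4

even parity (4 ones in 11010001)


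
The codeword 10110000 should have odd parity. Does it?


Number of 1s: 3

Yes, parity is correct (3 ones)


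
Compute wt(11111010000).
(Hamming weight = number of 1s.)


Counting 1s in 11111010000

6


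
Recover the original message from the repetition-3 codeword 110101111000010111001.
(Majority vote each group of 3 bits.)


Groups: 110, 101, 111, 000, 010, 111, 001
Majority votes: 1110010

1110010


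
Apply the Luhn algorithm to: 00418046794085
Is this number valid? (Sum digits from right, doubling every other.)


Luhn sum = 64
64 mod 10 = 4

Invalid (Luhn sum mod 10 = 4)


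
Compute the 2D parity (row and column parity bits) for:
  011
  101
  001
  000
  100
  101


Row parities: 001010
Column parities: 110

Row P: 001010, Col P: 110, Corner: 0


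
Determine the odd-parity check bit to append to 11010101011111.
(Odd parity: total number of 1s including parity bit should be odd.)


Number of 1s in data: 10
Parity bit: 1

1


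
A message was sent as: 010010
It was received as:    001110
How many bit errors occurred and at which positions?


XOR: 011100

3 error(s) at position(s): 1, 2, 3


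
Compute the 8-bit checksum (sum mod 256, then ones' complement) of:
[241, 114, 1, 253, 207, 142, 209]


Sum = 1167 mod 256 = 143
Complement = 112

112


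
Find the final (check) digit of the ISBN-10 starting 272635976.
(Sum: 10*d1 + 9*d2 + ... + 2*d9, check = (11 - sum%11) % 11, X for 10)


Weighted sum: 253
253 mod 11 = 0

Check digit: 0


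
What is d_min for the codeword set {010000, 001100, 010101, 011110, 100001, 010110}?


Comparing all pairs, minimum distance: 1
Can detect 0 errors, correct 0 errors

1


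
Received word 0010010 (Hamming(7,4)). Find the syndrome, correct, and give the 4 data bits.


Syndrome = 5: error at position 5

Data: 1110 (corrected bit 5)


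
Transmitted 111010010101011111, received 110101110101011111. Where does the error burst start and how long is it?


XOR: 001111100000000000

Burst at position 2, length 5


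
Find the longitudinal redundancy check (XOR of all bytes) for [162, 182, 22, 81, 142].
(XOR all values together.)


XOR chain: 162 ^ 182 ^ 22 ^ 81 ^ 142 = 221

221


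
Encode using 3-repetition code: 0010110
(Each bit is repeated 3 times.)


Each bit -> 3 copies

000000111000111111000


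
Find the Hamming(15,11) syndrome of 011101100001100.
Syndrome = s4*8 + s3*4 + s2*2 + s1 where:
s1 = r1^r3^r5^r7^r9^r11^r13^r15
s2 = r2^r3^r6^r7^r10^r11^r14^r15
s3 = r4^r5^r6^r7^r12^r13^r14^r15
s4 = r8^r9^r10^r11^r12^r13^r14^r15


s1=1, s2=0, s3=1, s4=0

Syndrome = 5 (error at position 5)


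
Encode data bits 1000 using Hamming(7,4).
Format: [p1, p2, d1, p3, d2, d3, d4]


Parity bits: p1=1, p2=1, p3=0

1110000


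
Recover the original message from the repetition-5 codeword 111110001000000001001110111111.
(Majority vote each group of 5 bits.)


Groups: 11111, 00010, 00000, 00100, 11101, 11111
Majority votes: 100011

100011


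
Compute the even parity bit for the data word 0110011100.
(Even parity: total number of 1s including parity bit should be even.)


Number of 1s in data: 5
Parity bit: 1

1


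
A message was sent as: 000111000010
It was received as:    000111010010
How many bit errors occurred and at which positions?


XOR: 000000010000

1 error(s) at position(s): 7


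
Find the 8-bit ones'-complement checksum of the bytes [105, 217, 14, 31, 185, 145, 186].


Sum = 883 mod 256 = 115
Complement = 140

140


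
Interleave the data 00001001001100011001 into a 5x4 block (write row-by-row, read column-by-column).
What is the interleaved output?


Matrix:
  0000
  1001
  0011
  0001
  1001
Read columns: 01001000000010001111

01001000000010001111


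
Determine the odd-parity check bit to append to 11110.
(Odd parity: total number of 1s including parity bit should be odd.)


Number of 1s in data: 4
Parity bit: 1

1


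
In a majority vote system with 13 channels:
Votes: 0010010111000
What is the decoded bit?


Ones: 5 out of 13
Threshold: 7

0 (5/13 voted 1)


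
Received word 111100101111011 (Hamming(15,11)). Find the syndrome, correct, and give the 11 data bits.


Syndrome = 6: error at position 6

Data: 10111111011 (corrected bit 6)


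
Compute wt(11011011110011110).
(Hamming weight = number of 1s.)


Counting 1s in 11011011110011110

12


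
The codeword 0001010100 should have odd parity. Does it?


Number of 1s: 3

Yes, parity is correct (3 ones)


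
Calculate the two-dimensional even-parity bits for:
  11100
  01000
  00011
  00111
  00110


Row parities: 11010
Column parities: 10110

Row P: 11010, Col P: 10110, Corner: 1


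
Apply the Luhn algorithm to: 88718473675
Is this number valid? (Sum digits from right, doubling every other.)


Luhn sum = 69
69 mod 10 = 9

Invalid (Luhn sum mod 10 = 9)


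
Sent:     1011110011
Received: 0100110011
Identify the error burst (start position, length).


XOR: 1111000000

Burst at position 0, length 4


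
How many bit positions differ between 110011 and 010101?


XOR: 100110
Count of 1s: 3

3


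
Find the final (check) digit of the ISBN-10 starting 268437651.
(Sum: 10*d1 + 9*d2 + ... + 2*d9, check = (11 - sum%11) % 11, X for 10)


Weighted sum: 260
260 mod 11 = 7

Check digit: 4


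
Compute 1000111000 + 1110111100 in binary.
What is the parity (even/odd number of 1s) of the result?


1000111000 = 568
1110111100 = 956
Sum = 1524 = 10111110100
1s count = 7

odd parity (7 ones in 10111110100)


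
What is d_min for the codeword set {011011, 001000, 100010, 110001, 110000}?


Comparing all pairs, minimum distance: 1
Can detect 0 errors, correct 0 errors

1


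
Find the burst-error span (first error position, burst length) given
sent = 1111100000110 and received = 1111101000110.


XOR: 0000001000000

Burst at position 6, length 1


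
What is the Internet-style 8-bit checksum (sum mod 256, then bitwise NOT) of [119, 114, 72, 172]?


Sum = 477 mod 256 = 221
Complement = 34

34


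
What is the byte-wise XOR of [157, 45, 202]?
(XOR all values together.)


XOR chain: 157 ^ 45 ^ 202 = 122

122


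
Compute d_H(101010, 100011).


XOR: 001001
Count of 1s: 2

2


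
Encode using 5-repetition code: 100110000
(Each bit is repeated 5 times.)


Each bit -> 5 copies

111110000000000111111111100000000000000000000


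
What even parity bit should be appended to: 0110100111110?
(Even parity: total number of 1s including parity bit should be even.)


Number of 1s in data: 8
Parity bit: 0

0


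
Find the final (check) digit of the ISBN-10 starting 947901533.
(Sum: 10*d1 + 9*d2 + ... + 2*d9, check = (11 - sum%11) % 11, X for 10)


Weighted sum: 285
285 mod 11 = 10

Check digit: 1


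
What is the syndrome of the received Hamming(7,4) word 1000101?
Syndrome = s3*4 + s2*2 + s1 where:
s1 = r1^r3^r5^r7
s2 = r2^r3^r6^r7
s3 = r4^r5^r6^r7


s1=1, s2=1, s3=0

Syndrome = 3 (error at position 3)


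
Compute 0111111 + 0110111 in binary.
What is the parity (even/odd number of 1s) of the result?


0111111 = 63
0110111 = 55
Sum = 118 = 1110110
1s count = 5

odd parity (5 ones in 1110110)


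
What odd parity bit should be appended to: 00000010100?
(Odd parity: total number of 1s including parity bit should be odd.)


Number of 1s in data: 2
Parity bit: 1

1


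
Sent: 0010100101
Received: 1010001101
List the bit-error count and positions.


XOR: 1000101000

3 error(s) at position(s): 0, 4, 6


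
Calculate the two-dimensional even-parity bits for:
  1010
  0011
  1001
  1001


Row parities: 0000
Column parities: 1001

Row P: 0000, Col P: 1001, Corner: 0


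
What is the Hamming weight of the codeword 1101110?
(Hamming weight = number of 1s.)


Counting 1s in 1101110

5


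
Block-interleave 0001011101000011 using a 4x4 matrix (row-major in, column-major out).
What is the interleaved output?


Matrix:
  0001
  0111
  0100
  0011
Read columns: 0000011001011101

0000011001011101


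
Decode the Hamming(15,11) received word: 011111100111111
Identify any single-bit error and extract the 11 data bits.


Syndrome = 0: no error detected

Data: 11110111111 (no errors)


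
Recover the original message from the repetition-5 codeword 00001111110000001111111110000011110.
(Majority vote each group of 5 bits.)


Groups: 00001, 11111, 00000, 01111, 11111, 00000, 11110
Majority votes: 0101101

0101101


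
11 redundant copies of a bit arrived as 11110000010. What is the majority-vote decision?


Ones: 5 out of 11
Threshold: 6

0 (5/11 voted 1)


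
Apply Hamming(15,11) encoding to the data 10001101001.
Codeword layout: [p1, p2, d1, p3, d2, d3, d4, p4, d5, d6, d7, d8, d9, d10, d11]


Parity bits: p1=1, p2=1, p3=0, p4=0

111000001101001


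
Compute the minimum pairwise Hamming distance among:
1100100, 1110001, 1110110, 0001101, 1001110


Comparing all pairs, minimum distance: 2
Can detect 1 errors, correct 0 errors

2


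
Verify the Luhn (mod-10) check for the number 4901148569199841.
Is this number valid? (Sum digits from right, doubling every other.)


Luhn sum = 85
85 mod 10 = 5

Invalid (Luhn sum mod 10 = 5)


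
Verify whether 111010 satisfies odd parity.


Number of 1s: 4

No, parity error (4 ones)


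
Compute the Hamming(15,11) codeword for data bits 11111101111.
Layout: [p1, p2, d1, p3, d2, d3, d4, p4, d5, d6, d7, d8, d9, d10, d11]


Parity bits: p1=0, p2=0, p3=1, p4=0

001111101101111


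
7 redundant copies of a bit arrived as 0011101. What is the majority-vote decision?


Ones: 4 out of 7
Threshold: 4

1 (4/7 voted 1)


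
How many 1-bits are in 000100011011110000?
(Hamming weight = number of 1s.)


Counting 1s in 000100011011110000

7


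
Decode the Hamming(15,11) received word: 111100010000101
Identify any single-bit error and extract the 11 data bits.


Syndrome = 14: error at position 14

Data: 10000000111 (corrected bit 14)


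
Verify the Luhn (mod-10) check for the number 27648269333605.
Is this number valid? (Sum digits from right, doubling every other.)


Luhn sum = 65
65 mod 10 = 5

Invalid (Luhn sum mod 10 = 5)
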